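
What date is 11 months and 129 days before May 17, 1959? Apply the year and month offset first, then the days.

Subtracting 11 months and 129 days from May 17, 1959: first the month/year part, then the days.
month 5 − 11 = -6, which is month 6 of year 1958 → June 1958.
Day 17 is valid in June, giving June 17, 1958.
Now subtract 129 days from June 17, 1958.
Going back 17 days from June 17, 1958 reaches the end of the previous month; 129 − 17 = 112 left.
May 1958 has 31 days: 112 − 31 = 81 left.
April 1958 has 30 days: 81 − 30 = 51 left.
March 1958 has 31 days: 51 − 31 = 20 left.
February 1958 has 28 days; 28 − 20 = 8 → February 8, 1958.

February 8, 1958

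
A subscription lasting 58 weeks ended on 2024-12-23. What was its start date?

Subtracting 58 weeks = 406 days from December 23, 2024.
Going back 23 days from December 23, 2024 reaches the end of the previous month; 406 − 23 = 383 left.
November 2024 has 30 days: 383 − 30 = 353 left.
October 2024 has 31 days: 353 − 31 = 322 left.
September 2024 has 30 days: 322 − 30 = 292 left.
August 2024 has 31 days: 292 − 31 = 261 left.
July 2024 has 31 days: 261 − 31 = 230 left.
June 2024 has 30 days: 230 − 30 = 200 left.
May 2024 has 31 days: 200 − 31 = 169 left.
April 2024 has 30 days: 169 − 30 = 139 left.
March 2024 has 31 days: 139 − 31 = 108 left.
February 2024 has 29 days (2024 is a leap year): 108 − 29 = 79 left.
January 2024 has 31 days: 79 − 31 = 48 left.
December 2023 has 31 days: 48 − 31 = 17 left.
November 2023 has 30 days; 30 − 17 = 13 → November 13, 2023.

November 13, 2023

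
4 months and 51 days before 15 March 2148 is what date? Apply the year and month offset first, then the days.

Counting back 4 months and 51 days from March 15, 2148: first the month/year part, then the days.
month 3 − 4 = -1, which is month 11 of year 2147 → November 2147.
Day 15 is valid in November, giving November 15, 2147.
Now subtract 51 days from November 15, 2147.
Going back 15 days from November 15, 2147 reaches the end of the previous month; 51 − 15 = 36 left.
October 2147 has 31 days: 36 − 31 = 5 left.
September 2147 has 30 days; 30 − 5 = 25 → September 25, 2147.

September 25, 2147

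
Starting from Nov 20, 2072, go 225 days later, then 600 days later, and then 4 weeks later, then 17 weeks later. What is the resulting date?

July 20, 2075

Advancing 225 days from November 20, 2072:
November has 30 days, so 30 − 20 = 10 days remain after November 20, 2072; 225 − 10 = 215 left.
December 2072 has 31 days: 215 − 31 = 184 left.
January 2073 has 31 days: 184 − 31 = 153 left.
February 2073 has 28 days (2073 is not a leap year): 153 − 28 = 125 left.
March 2073 has 31 days: 125 − 31 = 94 left.
April 2073 has 30 days: 94 − 30 = 64 left.
May 2073 has 31 days: 64 − 31 = 33 left.
June 2073 has 30 days: 33 − 30 = 3 left.
3 days into July 2073 → July 3, 2073.
Adding 600 days from July 3, 2073:
July has 31 days, so 31 − 3 = 28 days remain after July 3, 2073; 600 − 28 = 572 left.
August 2073 has 31 days: 572 − 31 = 541 left.
September 2073 has 30 days: 541 − 30 = 511 left.
October 2073 has 31 days: 511 − 31 = 480 left.
November 2073 has 30 days: 480 − 30 = 450 left.
December 2073 has 31 days: 450 − 31 = 419 left.
January 2074 has 31 days: 419 − 31 = 388 left.
February 2074 has 28 days (2074 is not a leap year): 388 − 28 = 360 left.
March 2074 has 31 days: 360 − 31 = 329 left.
April 2074 has 30 days: 329 − 30 = 299 left.
May 2074 has 31 days: 299 − 31 = 268 left.
June 2074 has 30 days: 268 − 30 = 238 left.
July 2074 has 31 days: 238 − 31 = 207 left.
August 2074 has 31 days: 207 − 31 = 176 left.
September 2074 has 30 days: 176 − 30 = 146 left.
October 2074 has 31 days: 146 − 31 = 115 left.
November 2074 has 30 days: 115 − 30 = 85 left.
December 2074 has 31 days: 85 − 31 = 54 left.
January 2075 has 31 days: 54 − 31 = 23 left.
23 days into February 2075 → February 23, 2075.
Adding 4 weeks (= 28 days) from February 23, 2075:
February has 28 days, so 28 − 23 = 5 days remain after February 23, 2075; 28 − 5 = 23 left.
23 days into March 2075 → March 23, 2075.
Counting forward 17 weeks (= 119 days) from March 23, 2075:
March has 31 days, so 31 − 23 = 8 days remain after March 23, 2075; 119 − 8 = 111 left.
April 2075 has 30 days: 111 − 30 = 81 left.
May 2075 has 31 days: 81 − 31 = 50 left.
June 2075 has 30 days: 50 − 30 = 20 left.
20 days into July 2075 → July 20, 2075.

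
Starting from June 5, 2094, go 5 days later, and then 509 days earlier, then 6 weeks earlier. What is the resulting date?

December 6, 2092

Advancing 5 days from June 5, 2094:
June has 30 days; 5 + 5 = 10, still in June.
Going back 509 days from June 10, 2094:
Going back 10 days from June 10, 2094 reaches the end of the previous month; 509 − 10 = 499 left.
May 2094 has 31 days: 499 − 31 = 468 left.
April 2094 has 30 days: 468 − 30 = 438 left.
March 2094 has 31 days: 438 − 31 = 407 left.
February 2094 has 28 days (2094 is not a leap year): 407 − 28 = 379 left.
January 2094 has 31 days: 379 − 31 = 348 left.
December 2093 has 31 days: 348 − 31 = 317 left.
November 2093 has 30 days: 317 − 30 = 287 left.
October 2093 has 31 days: 287 − 31 = 256 left.
September 2093 has 30 days: 256 − 30 = 226 left.
August 2093 has 31 days: 226 − 31 = 195 left.
July 2093 has 31 days: 195 − 31 = 164 left.
June 2093 has 30 days: 164 − 30 = 134 left.
May 2093 has 31 days: 134 − 31 = 103 left.
April 2093 has 30 days: 103 − 30 = 73 left.
March 2093 has 31 days: 73 − 31 = 42 left.
February 2093 has 28 days (2093 is not a leap year): 42 − 28 = 14 left.
January 2093 has 31 days; 31 − 14 = 17 → January 17, 2093.
Going back 6 weeks (= 42 days) from January 17, 2093:
Going back 17 days from January 17, 2093 reaches the end of the previous month; 42 − 17 = 25 left.
December 2092 has 31 days; 31 − 25 = 6 → December 6, 2092.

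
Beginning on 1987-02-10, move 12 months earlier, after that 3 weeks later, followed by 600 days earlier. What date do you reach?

July 11, 1984

Subtracting 12 months from February 10, 1987:
month 2 − 12 = -10, which is month 2 of year 1986 → February 1986.
Day 10 is valid in February, giving February 10, 1986.
Counting forward 3 weeks (= 21 days) from February 10, 1986:
February has 28 days, so 28 − 10 = 18 days remain after February 10, 1986; 21 − 18 = 3 left.
3 days into March 1986 → March 3, 1986.
Going back 600 days from March 3, 1986:
Going back 3 days from March 3, 1986 reaches the end of the previous month; 600 − 3 = 597 left.
February 1986 has 28 days (1986 is not a leap year): 597 − 28 = 569 left.
January 1986 has 31 days: 569 − 31 = 538 left.
December 1985 has 31 days: 538 − 31 = 507 left.
November 1985 has 30 days: 507 − 30 = 477 left.
October 1985 has 31 days: 477 − 31 = 446 left.
September 1985 has 30 days: 446 − 30 = 416 left.
August 1985 has 31 days: 416 − 31 = 385 left.
July 1985 has 31 days: 385 − 31 = 354 left.
June 1985 has 30 days: 354 − 30 = 324 left.
May 1985 has 31 days: 324 − 31 = 293 left.
April 1985 has 30 days: 293 − 30 = 263 left.
March 1985 has 31 days: 263 − 31 = 232 left.
February 1985 has 28 days (1985 is not a leap year): 232 − 28 = 204 left.
January 1985 has 31 days: 204 − 31 = 173 left.
December 1984 has 31 days: 173 − 31 = 142 left.
November 1984 has 30 days: 142 − 30 = 112 left.
October 1984 has 31 days: 112 − 31 = 81 left.
September 1984 has 30 days: 81 − 30 = 51 left.
August 1984 has 31 days: 51 − 31 = 20 left.
July 1984 has 31 days; 31 − 20 = 11 → July 11, 1984.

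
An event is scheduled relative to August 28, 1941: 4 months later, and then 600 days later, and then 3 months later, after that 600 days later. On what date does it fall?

July 12, 1945

Counting forward 4 months from August 28, 1941:
month 8 + 4 = 12 → December 1941.
Day 28 is valid in December, giving December 28, 1941.
Advancing 600 days from December 28, 1941:
December has 31 days, so 31 − 28 = 3 days remain after December 28, 1941; 600 − 3 = 597 left.
January 1942 has 31 days: 597 − 31 = 566 left.
February 1942 has 28 days (1942 is not a leap year): 566 − 28 = 538 left.
March 1942 has 31 days: 538 − 31 = 507 left.
April 1942 has 30 days: 507 − 30 = 477 left.
May 1942 has 31 days: 477 − 31 = 446 left.
June 1942 has 30 days: 446 − 30 = 416 left.
July 1942 has 31 days: 416 − 31 = 385 left.
August 1942 has 31 days: 385 − 31 = 354 left.
September 1942 has 30 days: 354 − 30 = 324 left.
October 1942 has 31 days: 324 − 31 = 293 left.
November 1942 has 30 days: 293 − 30 = 263 left.
December 1942 has 31 days: 263 − 31 = 232 left.
January 1943 has 31 days: 232 − 31 = 201 left.
February 1943 has 28 days (1943 is not a leap year): 201 − 28 = 173 left.
March 1943 has 31 days: 173 − 31 = 142 left.
April 1943 has 30 days: 142 − 30 = 112 left.
May 1943 has 31 days: 112 − 31 = 81 left.
June 1943 has 30 days: 81 − 30 = 51 left.
July 1943 has 31 days: 51 − 31 = 20 left.
20 days into August 1943 → August 20, 1943.
Adding 3 months from August 20, 1943:
month 8 + 3 = 11 → November 1943.
Day 20 is valid in November, giving November 20, 1943.
Adding 600 days from November 20, 1943:
November has 30 days, so 30 − 20 = 10 days remain after November 20, 1943; 600 − 10 = 590 left.
December 1943 has 31 days: 590 − 31 = 559 left.
January 1944 has 31 days: 559 − 31 = 528 left.
February 1944 has 29 days (1944 is a leap year): 528 − 29 = 499 left.
March 1944 has 31 days: 499 − 31 = 468 left.
April 1944 has 30 days: 468 − 30 = 438 left.
May 1944 has 31 days: 438 − 31 = 407 left.
June 1944 has 30 days: 407 − 30 = 377 left.
July 1944 has 31 days: 377 − 31 = 346 left.
August 1944 has 31 days: 346 − 31 = 315 left.
September 1944 has 30 days: 315 − 30 = 285 left.
October 1944 has 31 days: 285 − 31 = 254 left.
November 1944 has 30 days: 254 − 30 = 224 left.
December 1944 has 31 days: 224 − 31 = 193 left.
January 1945 has 31 days: 193 − 31 = 162 left.
February 1945 has 28 days (1945 is not a leap year): 162 − 28 = 134 left.
March 1945 has 31 days: 134 − 31 = 103 left.
April 1945 has 30 days: 103 − 30 = 73 left.
May 1945 has 31 days: 73 − 31 = 42 left.
June 1945 has 30 days: 42 − 30 = 12 left.
12 days into July 1945 → July 12, 1945.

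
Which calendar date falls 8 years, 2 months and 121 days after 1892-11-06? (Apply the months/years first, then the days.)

May 7, 1901

Advancing 8 years, 2 months and 121 days from November 6, 1892: first the month/year part, then the days.
+8 years → 1900; month 11 + 2 = 13, which is month 1 of year 1901 → January 1901.
Day 6 is valid in January, giving January 6, 1901.
Now add 121 days from January 6, 1901.
January has 31 days, so 31 − 6 = 25 days remain after January 6, 1901; 121 − 25 = 96 left.
February 1901 has 28 days (1901 is not a leap year): 96 − 28 = 68 left.
March 1901 has 31 days: 68 − 31 = 37 left.
April 1901 has 30 days: 37 − 30 = 7 left.
7 days into May 1901 → May 7, 1901.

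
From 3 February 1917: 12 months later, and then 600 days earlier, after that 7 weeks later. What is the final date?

August 1, 1916

Counting forward 12 months from February 3, 1917:
month 2 + 12 = 14, which is month 2 of year 1918 → February 1918.
Day 3 is valid in February, giving February 3, 1918.
Subtracting 600 days from February 3, 1918:
Going back 3 days from February 3, 1918 reaches the end of the previous month; 600 − 3 = 597 left.
January 1918 has 31 days: 597 − 31 = 566 left.
December 1917 has 31 days: 566 − 31 = 535 left.
November 1917 has 30 days: 535 − 30 = 505 left.
October 1917 has 31 days: 505 − 31 = 474 left.
September 1917 has 30 days: 474 − 30 = 444 left.
August 1917 has 31 days: 444 − 31 = 413 left.
July 1917 has 31 days: 413 − 31 = 382 left.
June 1917 has 30 days: 382 − 30 = 352 left.
May 1917 has 31 days: 352 − 31 = 321 left.
April 1917 has 30 days: 321 − 30 = 291 left.
March 1917 has 31 days: 291 − 31 = 260 left.
February 1917 has 28 days (1917 is not a leap year): 260 − 28 = 232 left.
January 1917 has 31 days: 232 − 31 = 201 left.
December 1916 has 31 days: 201 − 31 = 170 left.
November 1916 has 30 days: 170 − 30 = 140 left.
October 1916 has 31 days: 140 − 31 = 109 left.
September 1916 has 30 days: 109 − 30 = 79 left.
August 1916 has 31 days: 79 − 31 = 48 left.
July 1916 has 31 days: 48 − 31 = 17 left.
June 1916 has 30 days; 30 − 17 = 13 → June 13, 1916.
Advancing 7 weeks (= 49 days) from June 13, 1916:
June has 30 days, so 30 − 13 = 17 days remain after June 13, 1916; 49 − 17 = 32 left.
July 1916 has 31 days: 32 − 31 = 1 left.
1 day into August 1916 → August 1, 1916.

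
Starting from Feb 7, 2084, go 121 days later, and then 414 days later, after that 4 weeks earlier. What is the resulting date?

Advancing 121 days from February 7, 2084:
February has 29 days, so 29 − 7 = 22 days remain after February 7, 2084; 121 − 22 = 99 left.
March 2084 has 31 days: 99 − 31 = 68 left.
April 2084 has 30 days: 68 − 30 = 38 left.
May 2084 has 31 days: 38 − 31 = 7 left.
7 days into June 2084 → June 7, 2084.
Advancing 414 days from June 7, 2084:
June has 30 days, so 30 − 7 = 23 days remain after June 7, 2084; 414 − 23 = 391 left.
July 2084 has 31 days: 391 − 31 = 360 left.
August 2084 has 31 days: 360 − 31 = 329 left.
September 2084 has 30 days: 329 − 30 = 299 left.
October 2084 has 31 days: 299 − 31 = 268 left.
November 2084 has 30 days: 268 − 30 = 238 left.
December 2084 has 31 days: 238 − 31 = 207 left.
January 2085 has 31 days: 207 − 31 = 176 left.
February 2085 has 28 days (2085 is not a leap year): 176 − 28 = 148 left.
March 2085 has 31 days: 148 − 31 = 117 left.
April 2085 has 30 days: 117 − 30 = 87 left.
May 2085 has 31 days: 87 − 31 = 56 left.
June 2085 has 30 days: 56 − 30 = 26 left.
26 days into July 2085 → July 26, 2085.
Counting back 4 weeks (= 28 days) from July 26, 2085:
Going back 26 days from July 26, 2085 reaches the end of the previous month; 28 − 26 = 2 left.
June 2085 has 30 days; 30 − 2 = 28 → June 28, 2085.

June 28, 2085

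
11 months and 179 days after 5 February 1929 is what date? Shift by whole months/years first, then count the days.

Adding 11 months and 179 days from February 5, 1929: first the month/year part, then the days.
month 2 + 11 = 13, which is month 1 of year 1930 → January 1930.
Day 5 is valid in January, giving January 5, 1930.
Now add 179 days from January 5, 1930.
January has 31 days, so 31 − 5 = 26 days remain after January 5, 1930; 179 − 26 = 153 left.
February 1930 has 28 days (1930 is not a leap year): 153 − 28 = 125 left.
March 1930 has 31 days: 125 − 31 = 94 left.
April 1930 has 30 days: 94 − 30 = 64 left.
May 1930 has 31 days: 64 − 31 = 33 left.
June 1930 has 30 days: 33 − 30 = 3 left.
3 days into July 1930 → July 3, 1930.

July 3, 1930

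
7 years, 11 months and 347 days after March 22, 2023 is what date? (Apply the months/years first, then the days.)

Adding 7 years, 11 months and 347 days from March 22, 2023: first the month/year part, then the days.
+7 years → 2030; month 3 + 11 = 14, which is month 2 of year 2031 → February 2031.
Day 22 is valid in February, giving February 22, 2031.
Now add 347 days from February 22, 2031.
February has 28 days, so 28 − 22 = 6 days remain after February 22, 2031; 347 − 6 = 341 left.
March 2031 has 31 days: 341 − 31 = 310 left.
April 2031 has 30 days: 310 − 30 = 280 left.
May 2031 has 31 days: 280 − 31 = 249 left.
June 2031 has 30 days: 249 − 30 = 219 left.
July 2031 has 31 days: 219 − 31 = 188 left.
August 2031 has 31 days: 188 − 31 = 157 left.
September 2031 has 30 days: 157 − 30 = 127 left.
October 2031 has 31 days: 127 − 31 = 96 left.
November 2031 has 30 days: 96 − 30 = 66 left.
December 2031 has 31 days: 66 − 31 = 35 left.
January 2032 has 31 days: 35 − 31 = 4 left.
4 days into February 2032 → February 4, 2032.

February 4, 2032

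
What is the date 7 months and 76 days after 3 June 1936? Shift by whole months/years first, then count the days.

Adding 7 months and 76 days from June 3, 1936: first the month/year part, then the days.
month 6 + 7 = 13, which is month 1 of year 1937 → January 1937.
Day 3 is valid in January, giving January 3, 1937.
Now add 76 days from January 3, 1937.
January has 31 days, so 31 − 3 = 28 days remain after January 3, 1937; 76 − 28 = 48 left.
February 1937 has 28 days (1937 is not a leap year): 48 − 28 = 20 left.
20 days into March 1937 → March 20, 1937.

March 20, 1937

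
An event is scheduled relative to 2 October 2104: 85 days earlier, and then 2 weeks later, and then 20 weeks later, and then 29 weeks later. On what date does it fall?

July 1, 2105

Subtracting 85 days from October 2, 2104:
Going back 2 days from October 2, 2104 reaches the end of the previous month; 85 − 2 = 83 left.
September 2104 has 30 days: 83 − 30 = 53 left.
August 2104 has 31 days: 53 − 31 = 22 left.
July 2104 has 31 days; 31 − 22 = 9 → July 9, 2104.
Counting forward 2 weeks (= 14 days) from July 9, 2104:
July has 31 days; 9 + 14 = 23, still in July.
Adding 20 weeks (= 140 days) from July 23, 2104:
July has 31 days, so 31 − 23 = 8 days remain after July 23, 2104; 140 − 8 = 132 left.
August 2104 has 31 days: 132 − 31 = 101 left.
September 2104 has 30 days: 101 − 30 = 71 left.
October 2104 has 31 days: 71 − 31 = 40 left.
November 2104 has 30 days: 40 − 30 = 10 left.
10 days into December 2104 → December 10, 2104.
Counting forward 29 weeks (= 203 days) from December 10, 2104:
December has 31 days, so 31 − 10 = 21 days remain after December 10, 2104; 203 − 21 = 182 left.
January 2105 has 31 days: 182 − 31 = 151 left.
February 2105 has 28 days (2105 is not a leap year): 151 − 28 = 123 left.
March 2105 has 31 days: 123 − 31 = 92 left.
April 2105 has 30 days: 92 − 30 = 62 left.
May 2105 has 31 days: 62 − 31 = 31 left.
June 2105 has 30 days: 31 − 30 = 1 left.
1 day into July 2105 → July 1, 2105.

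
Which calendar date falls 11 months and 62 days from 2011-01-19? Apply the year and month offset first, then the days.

February 19, 2012

Counting forward 11 months and 62 days from January 19, 2011: first the month/year part, then the days.
month 1 + 11 = 12 → December 2011.
Day 19 is valid in December, giving December 19, 2011.
Now add 62 days from December 19, 2011.
December has 31 days, so 31 − 19 = 12 days remain after December 19, 2011; 62 − 12 = 50 left.
January 2012 has 31 days: 50 − 31 = 19 left.
19 days into February 2012 → February 19, 2012.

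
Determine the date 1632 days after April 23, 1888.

October 11, 1892

Adding 1632 days from April 23, 1888.
April has 30 days, so 30 − 23 = 7 days remain after April 23, 1888; 1632 − 7 = 1625 left.
May 1888 has 31 days: 1625 − 31 = 1594 left.
June 1888 has 30 days: 1594 − 30 = 1564 left.
July 1888 has 31 days: 1564 − 31 = 1533 left.
August 1888 has 31 days: 1533 − 31 = 1502 left.
September 1888 has 30 days: 1502 − 30 = 1472 left.
October 1888 has 31 days: 1472 − 31 = 1441 left.
November 1888 has 30 days: 1441 − 30 = 1411 left.
December 1888 has 31 days: 1411 − 31 = 1380 left.
January 1889 has 31 days: 1380 − 31 = 1349 left.
February 1889 has 28 days (1889 is not a leap year): 1349 − 28 = 1321 left.
March 1889 has 31 days: 1321 − 31 = 1290 left.
April 1889 has 30 days: 1290 − 30 = 1260 left.
May 1889 has 31 days: 1260 − 31 = 1229 left.
June 1889 has 30 days: 1229 − 30 = 1199 left.
July 1889 has 31 days: 1199 − 31 = 1168 left.
August 1889 has 31 days: 1168 − 31 = 1137 left.
September 1889 has 30 days: 1137 − 30 = 1107 left.
October 1889 has 31 days: 1107 − 31 = 1076 left.
November 1889 has 30 days: 1076 − 30 = 1046 left.
December 1889 has 31 days: 1046 − 31 = 1015 left.
January 1890 has 31 days: 1015 − 31 = 984 left.
February 1890 has 28 days (1890 is not a leap year): 984 − 28 = 956 left.
March 1890 has 31 days: 956 − 31 = 925 left.
April 1890 has 30 days: 925 − 30 = 895 left.
May 1890 has 31 days: 895 − 31 = 864 left.
June 1890 has 30 days: 864 − 30 = 834 left.
July 1890 has 31 days: 834 − 31 = 803 left.
August 1890 has 31 days: 803 − 31 = 772 left.
September 1890 has 30 days: 772 − 30 = 742 left.
October 1890 has 31 days: 742 − 31 = 711 left.
November 1890 has 30 days: 711 − 30 = 681 left.
December 1890 has 31 days: 681 − 31 = 650 left.
January 1891 has 31 days: 650 − 31 = 619 left.
February 1891 has 28 days (1891 is not a leap year): 619 − 28 = 591 left.
March 1891 has 31 days: 591 − 31 = 560 left.
April 1891 has 30 days: 560 − 30 = 530 left.
May 1891 has 31 days: 530 − 31 = 499 left.
June 1891 has 30 days: 499 − 30 = 469 left.
July 1891 has 31 days: 469 − 31 = 438 left.
August 1891 has 31 days: 438 − 31 = 407 left.
September 1891 has 30 days: 407 − 30 = 377 left.
October 1891 has 31 days: 377 − 31 = 346 left.
November 1891 has 30 days: 346 − 30 = 316 left.
December 1891 has 31 days: 316 − 31 = 285 left.
January 1892 has 31 days: 285 − 31 = 254 left.
February 1892 has 29 days (1892 is a leap year): 254 − 29 = 225 left.
March 1892 has 31 days: 225 − 31 = 194 left.
April 1892 has 30 days: 194 − 30 = 164 left.
May 1892 has 31 days: 164 − 31 = 133 left.
June 1892 has 30 days: 133 − 30 = 103 left.
July 1892 has 31 days: 103 − 31 = 72 left.
August 1892 has 31 days: 72 − 31 = 41 left.
September 1892 has 30 days: 41 − 30 = 11 left.
11 days into October 1892 → October 11, 1892.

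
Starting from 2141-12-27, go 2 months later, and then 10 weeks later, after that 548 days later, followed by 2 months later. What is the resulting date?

January 7, 2144

Adding 2 months from December 27, 2141:
month 12 + 2 = 14, which is month 2 of year 2142 → February 2142.
Day 27 is valid in February, giving February 27, 2142.
Advancing 10 weeks (= 70 days) from February 27, 2142:
February has 28 days, so 28 − 27 = 1 day remains after February 27, 2142; 70 − 1 = 69 left.
March 2142 has 31 days: 69 − 31 = 38 left.
April 2142 has 30 days: 38 − 30 = 8 left.
8 days into May 2142 → May 8, 2142.
Counting forward 548 days from May 8, 2142:
May has 31 days, so 31 − 8 = 23 days remain after May 8, 2142; 548 − 23 = 525 left.
June 2142 has 30 days: 525 − 30 = 495 left.
July 2142 has 31 days: 495 − 31 = 464 left.
August 2142 has 31 days: 464 − 31 = 433 left.
September 2142 has 30 days: 433 − 30 = 403 left.
October 2142 has 31 days: 403 − 31 = 372 left.
November 2142 has 30 days: 372 − 30 = 342 left.
December 2142 has 31 days: 342 − 31 = 311 left.
January 2143 has 31 days: 311 − 31 = 280 left.
February 2143 has 28 days (2143 is not a leap year): 280 − 28 = 252 left.
March 2143 has 31 days: 252 − 31 = 221 left.
April 2143 has 30 days: 221 − 30 = 191 left.
May 2143 has 31 days: 191 − 31 = 160 left.
June 2143 has 30 days: 160 − 30 = 130 left.
July 2143 has 31 days: 130 − 31 = 99 left.
August 2143 has 31 days: 99 − 31 = 68 left.
September 2143 has 30 days: 68 − 30 = 38 left.
October 2143 has 31 days: 38 − 31 = 7 left.
7 days into November 2143 → November 7, 2143.
Counting forward 2 months from November 7, 2143:
month 11 + 2 = 13, which is month 1 of year 2144 → January 2144.
Day 7 is valid in January, giving January 7, 2144.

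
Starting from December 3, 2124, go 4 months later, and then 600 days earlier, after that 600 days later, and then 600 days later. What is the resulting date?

November 24, 2126

Advancing 4 months from December 3, 2124:
month 12 + 4 = 16, which is month 4 of year 2125 → April 2125.
Day 3 is valid in April, giving April 3, 2125.
Subtracting 600 days from April 3, 2125:
Going back 3 days from April 3, 2125 reaches the end of the previous month; 600 − 3 = 597 left.
March 2125 has 31 days: 597 − 31 = 566 left.
February 2125 has 28 days (2125 is not a leap year): 566 − 28 = 538 left.
January 2125 has 31 days: 538 − 31 = 507 left.
December 2124 has 31 days: 507 − 31 = 476 left.
November 2124 has 30 days: 476 − 30 = 446 left.
October 2124 has 31 days: 446 − 31 = 415 left.
September 2124 has 30 days: 415 − 30 = 385 left.
August 2124 has 31 days: 385 − 31 = 354 left.
July 2124 has 31 days: 354 − 31 = 323 left.
June 2124 has 30 days: 323 − 30 = 293 left.
May 2124 has 31 days: 293 − 31 = 262 left.
April 2124 has 30 days: 262 − 30 = 232 left.
March 2124 has 31 days: 232 − 31 = 201 left.
February 2124 has 29 days (2124 is a leap year): 201 − 29 = 172 left.
January 2124 has 31 days: 172 − 31 = 141 left.
December 2123 has 31 days: 141 − 31 = 110 left.
November 2123 has 30 days: 110 − 30 = 80 left.
October 2123 has 31 days: 80 − 31 = 49 left.
September 2123 has 30 days: 49 − 30 = 19 left.
August 2123 has 31 days; 31 − 19 = 12 → August 12, 2123.
Adding 600 days from August 12, 2123:
August has 31 days, so 31 − 12 = 19 days remain after August 12, 2123; 600 − 19 = 581 left.
September 2123 has 30 days: 581 − 30 = 551 left.
October 2123 has 31 days: 551 − 31 = 520 left.
November 2123 has 30 days: 520 − 30 = 490 left.
December 2123 has 31 days: 490 − 31 = 459 left.
January 2124 has 31 days: 459 − 31 = 428 left.
February 2124 has 29 days (2124 is a leap year): 428 − 29 = 399 left.
March 2124 has 31 days: 399 − 31 = 368 left.
April 2124 has 30 days: 368 − 30 = 338 left.
May 2124 has 31 days: 338 − 31 = 307 left.
June 2124 has 30 days: 307 − 30 = 277 left.
July 2124 has 31 days: 277 − 31 = 246 left.
August 2124 has 31 days: 246 − 31 = 215 left.
September 2124 has 30 days: 215 − 30 = 185 left.
October 2124 has 31 days: 185 − 31 = 154 left.
November 2124 has 30 days: 154 − 30 = 124 left.
December 2124 has 31 days: 124 − 31 = 93 left.
January 2125 has 31 days: 93 − 31 = 62 left.
February 2125 has 28 days (2125 is not a leap year): 62 − 28 = 34 left.
March 2125 has 31 days: 34 − 31 = 3 left.
3 days into April 2125 → April 3, 2125.
Adding 600 days from April 3, 2125:
April has 30 days, so 30 − 3 = 27 days remain after April 3, 2125; 600 − 27 = 573 left.
May 2125 has 31 days: 573 − 31 = 542 left.
June 2125 has 30 days: 542 − 30 = 512 left.
July 2125 has 31 days: 512 − 31 = 481 left.
August 2125 has 31 days: 481 − 31 = 450 left.
September 2125 has 30 days: 450 − 30 = 420 left.
October 2125 has 31 days: 420 − 31 = 389 left.
November 2125 has 30 days: 389 − 30 = 359 left.
December 2125 has 31 days: 359 − 31 = 328 left.
January 2126 has 31 days: 328 − 31 = 297 left.
February 2126 has 28 days (2126 is not a leap year): 297 − 28 = 269 left.
March 2126 has 31 days: 269 − 31 = 238 left.
April 2126 has 30 days: 238 − 30 = 208 left.
May 2126 has 31 days: 208 − 31 = 177 left.
June 2126 has 30 days: 177 − 30 = 147 left.
July 2126 has 31 days: 147 − 31 = 116 left.
August 2126 has 31 days: 116 − 31 = 85 left.
September 2126 has 30 days: 85 − 30 = 55 left.
October 2126 has 31 days: 55 − 31 = 24 left.
24 days into November 2126 → November 24, 2126.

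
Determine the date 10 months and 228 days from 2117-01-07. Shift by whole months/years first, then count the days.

June 23, 2118

Counting forward 10 months and 228 days from January 7, 2117: first the month/year part, then the days.
month 1 + 10 = 11 → November 2117.
Day 7 is valid in November, giving November 7, 2117.
Now add 228 days from November 7, 2117.
November has 30 days, so 30 − 7 = 23 days remain after November 7, 2117; 228 − 23 = 205 left.
December 2117 has 31 days: 205 − 31 = 174 left.
January 2118 has 31 days: 174 − 31 = 143 left.
February 2118 has 28 days (2118 is not a leap year): 143 − 28 = 115 left.
March 2118 has 31 days: 115 − 31 = 84 left.
April 2118 has 30 days: 84 − 30 = 54 left.
May 2118 has 31 days: 54 − 31 = 23 left.
23 days into June 2118 → June 23, 2118.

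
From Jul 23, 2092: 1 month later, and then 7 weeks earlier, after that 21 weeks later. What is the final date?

November 29, 2092

Advancing 1 month from July 23, 2092:
month 7 + 1 = 8 → August 2092.
Day 23 is valid in August, giving August 23, 2092.
Subtracting 7 weeks (= 49 days) from August 23, 2092:
Going back 23 days from August 23, 2092 reaches the end of the previous month; 49 − 23 = 26 left.
July 2092 has 31 days; 31 − 26 = 5 → July 5, 2092.
Counting forward 21 weeks (= 147 days) from July 5, 2092:
July has 31 days, so 31 − 5 = 26 days remain after July 5, 2092; 147 − 26 = 121 left.
August 2092 has 31 days: 121 − 31 = 90 left.
September 2092 has 30 days: 90 − 30 = 60 left.
October 2092 has 31 days: 60 − 31 = 29 left.
29 days into November 2092 → November 29, 2092.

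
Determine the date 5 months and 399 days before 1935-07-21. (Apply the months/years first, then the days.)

Counting back 5 months and 399 days from July 21, 1935: first the month/year part, then the days.
month 7 − 5 = 2 → February 1935.
Day 21 is valid in February, giving February 21, 1935.
Now subtract 399 days from February 21, 1935.
Going back 21 days from February 21, 1935 reaches the end of the previous month; 399 − 21 = 378 left.
January 1935 has 31 days: 378 − 31 = 347 left.
December 1934 has 31 days: 347 − 31 = 316 left.
November 1934 has 30 days: 316 − 30 = 286 left.
October 1934 has 31 days: 286 − 31 = 255 left.
September 1934 has 30 days: 255 − 30 = 225 left.
August 1934 has 31 days: 225 − 31 = 194 left.
July 1934 has 31 days: 194 − 31 = 163 left.
June 1934 has 30 days: 163 − 30 = 133 left.
May 1934 has 31 days: 133 − 31 = 102 left.
April 1934 has 30 days: 102 − 30 = 72 left.
March 1934 has 31 days: 72 − 31 = 41 left.
February 1934 has 28 days (1934 is not a leap year): 41 − 28 = 13 left.
January 1934 has 31 days; 31 − 13 = 18 → January 18, 1934.

January 18, 1934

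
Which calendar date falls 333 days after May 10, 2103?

April 7, 2104

Adding 333 days from May 10, 2103.
May has 31 days, so 31 − 10 = 21 days remain after May 10, 2103; 333 − 21 = 312 left.
June 2103 has 30 days: 312 − 30 = 282 left.
July 2103 has 31 days: 282 − 31 = 251 left.
August 2103 has 31 days: 251 − 31 = 220 left.
September 2103 has 30 days: 220 − 30 = 190 left.
October 2103 has 31 days: 190 − 31 = 159 left.
November 2103 has 30 days: 159 − 30 = 129 left.
December 2103 has 31 days: 129 − 31 = 98 left.
January 2104 has 31 days: 98 − 31 = 67 left.
February 2104 has 29 days (2104 is a leap year): 67 − 29 = 38 left.
March 2104 has 31 days: 38 − 31 = 7 left.
7 days into April 2104 → April 7, 2104.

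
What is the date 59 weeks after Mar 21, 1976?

May 8, 1977

Advancing 59 weeks = 413 days from March 21, 1976.
March has 31 days, so 31 − 21 = 10 days remain after March 21, 1976; 413 − 10 = 403 left.
April 1976 has 30 days: 403 − 30 = 373 left.
May 1976 has 31 days: 373 − 31 = 342 left.
June 1976 has 30 days: 342 − 30 = 312 left.
July 1976 has 31 days: 312 − 31 = 281 left.
August 1976 has 31 days: 281 − 31 = 250 left.
September 1976 has 30 days: 250 − 30 = 220 left.
October 1976 has 31 days: 220 − 31 = 189 left.
November 1976 has 30 days: 189 − 30 = 159 left.
December 1976 has 31 days: 159 − 31 = 128 left.
January 1977 has 31 days: 128 − 31 = 97 left.
February 1977 has 28 days (1977 is not a leap year): 97 − 28 = 69 left.
March 1977 has 31 days: 69 − 31 = 38 left.
April 1977 has 30 days: 38 − 30 = 8 left.
8 days into May 1977 → May 8, 1977.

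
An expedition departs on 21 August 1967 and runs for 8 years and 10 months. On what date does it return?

June 21, 1976

Adding 8 years and 10 months from August 21, 1967.
+8 years → 1975; month 8 + 10 = 18, which is month 6 of year 1976 → June 1976.
Day 21 is valid in June, giving June 21, 1976.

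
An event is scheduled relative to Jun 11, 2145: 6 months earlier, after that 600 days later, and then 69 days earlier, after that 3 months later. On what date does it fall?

Going back 6 months from June 11, 2145:
month 6 − 6 = 0, which is month 12 of year 2144 → December 2144.
Day 11 is valid in December, giving December 11, 2144.
Counting forward 600 days from December 11, 2144:
December has 31 days, so 31 − 11 = 20 days remain after December 11, 2144; 600 − 20 = 580 left.
January 2145 has 31 days: 580 − 31 = 549 left.
February 2145 has 28 days (2145 is not a leap year): 549 − 28 = 521 left.
March 2145 has 31 days: 521 − 31 = 490 left.
April 2145 has 30 days: 490 − 30 = 460 left.
May 2145 has 31 days: 460 − 31 = 429 left.
June 2145 has 30 days: 429 − 30 = 399 left.
July 2145 has 31 days: 399 − 31 = 368 left.
August 2145 has 31 days: 368 − 31 = 337 left.
September 2145 has 30 days: 337 − 30 = 307 left.
October 2145 has 31 days: 307 − 31 = 276 left.
November 2145 has 30 days: 276 − 30 = 246 left.
December 2145 has 31 days: 246 − 31 = 215 left.
January 2146 has 31 days: 215 − 31 = 184 left.
February 2146 has 28 days (2146 is not a leap year): 184 − 28 = 156 left.
March 2146 has 31 days: 156 − 31 = 125 left.
April 2146 has 30 days: 125 − 30 = 95 left.
May 2146 has 31 days: 95 − 31 = 64 left.
June 2146 has 30 days: 64 − 30 = 34 left.
July 2146 has 31 days: 34 − 31 = 3 left.
3 days into August 2146 → August 3, 2146.
Subtracting 69 days from August 3, 2146:
Going back 3 days from August 3, 2146 reaches the end of the previous month; 69 − 3 = 66 left.
July 2146 has 31 days: 66 − 31 = 35 left.
June 2146 has 30 days: 35 − 30 = 5 left.
May 2146 has 31 days; 31 − 5 = 26 → May 26, 2146.
Counting forward 3 months from May 26, 2146:
month 5 + 3 = 8 → August 2146.
Day 26 is valid in August, giving August 26, 2146.

August 26, 2146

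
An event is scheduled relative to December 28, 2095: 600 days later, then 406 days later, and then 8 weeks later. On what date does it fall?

November 24, 2098

Adding 600 days from December 28, 2095:
December has 31 days, so 31 − 28 = 3 days remain after December 28, 2095; 600 − 3 = 597 left.
January 2096 has 31 days: 597 − 31 = 566 left.
February 2096 has 29 days (2096 is a leap year): 566 − 29 = 537 left.
March 2096 has 31 days: 537 − 31 = 506 left.
April 2096 has 30 days: 506 − 30 = 476 left.
May 2096 has 31 days: 476 − 31 = 445 left.
June 2096 has 30 days: 445 − 30 = 415 left.
July 2096 has 31 days: 415 − 31 = 384 left.
August 2096 has 31 days: 384 − 31 = 353 left.
September 2096 has 30 days: 353 − 30 = 323 left.
October 2096 has 31 days: 323 − 31 = 292 left.
November 2096 has 30 days: 292 − 30 = 262 left.
December 2096 has 31 days: 262 − 31 = 231 left.
January 2097 has 31 days: 231 − 31 = 200 left.
February 2097 has 28 days (2097 is not a leap year): 200 − 28 = 172 left.
March 2097 has 31 days: 172 − 31 = 141 left.
April 2097 has 30 days: 141 − 30 = 111 left.
May 2097 has 31 days: 111 − 31 = 80 left.
June 2097 has 30 days: 80 − 30 = 50 left.
July 2097 has 31 days: 50 − 31 = 19 left.
19 days into August 2097 → August 19, 2097.
Counting forward 406 days from August 19, 2097:
August has 31 days, so 31 − 19 = 12 days remain after August 19, 2097; 406 − 12 = 394 left.
September 2097 has 30 days: 394 − 30 = 364 left.
October 2097 has 31 days: 364 − 31 = 333 left.
November 2097 has 30 days: 333 − 30 = 303 left.
December 2097 has 31 days: 303 − 31 = 272 left.
January 2098 has 31 days: 272 − 31 = 241 left.
February 2098 has 28 days (2098 is not a leap year): 241 − 28 = 213 left.
March 2098 has 31 days: 213 − 31 = 182 left.
April 2098 has 30 days: 182 − 30 = 152 left.
May 2098 has 31 days: 152 − 31 = 121 left.
June 2098 has 30 days: 121 − 30 = 91 left.
July 2098 has 31 days: 91 − 31 = 60 left.
August 2098 has 31 days: 60 − 31 = 29 left.
29 days into September 2098 → September 29, 2098.
Adding 8 weeks (= 56 days) from September 29, 2098:
September has 30 days, so 30 − 29 = 1 day remains after September 29, 2098; 56 − 1 = 55 left.
October 2098 has 31 days: 55 − 31 = 24 left.
24 days into November 2098 → November 24, 2098.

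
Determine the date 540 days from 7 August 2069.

January 29, 2071

Counting forward 540 days from August 7, 2069.
August has 31 days, so 31 − 7 = 24 days remain after August 7, 2069; 540 − 24 = 516 left.
September 2069 has 30 days: 516 − 30 = 486 left.
October 2069 has 31 days: 486 − 31 = 455 left.
November 2069 has 30 days: 455 − 30 = 425 left.
December 2069 has 31 days: 425 − 31 = 394 left.
January 2070 has 31 days: 394 − 31 = 363 left.
February 2070 has 28 days (2070 is not a leap year): 363 − 28 = 335 left.
March 2070 has 31 days: 335 − 31 = 304 left.
April 2070 has 30 days: 304 − 30 = 274 left.
May 2070 has 31 days: 274 − 31 = 243 left.
June 2070 has 30 days: 243 − 30 = 213 left.
July 2070 has 31 days: 213 − 31 = 182 left.
August 2070 has 31 days: 182 − 31 = 151 left.
September 2070 has 30 days: 151 − 30 = 121 left.
October 2070 has 31 days: 121 − 31 = 90 left.
November 2070 has 30 days: 90 − 30 = 60 left.
December 2070 has 31 days: 60 − 31 = 29 left.
29 days into January 2071 → January 29, 2071.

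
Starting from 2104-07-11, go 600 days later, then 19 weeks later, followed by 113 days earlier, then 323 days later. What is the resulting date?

Advancing 600 days from July 11, 2104:
July has 31 days, so 31 − 11 = 20 days remain after July 11, 2104; 600 − 20 = 580 left.
August 2104 has 31 days: 580 − 31 = 549 left.
September 2104 has 30 days: 549 − 30 = 519 left.
October 2104 has 31 days: 519 − 31 = 488 left.
November 2104 has 30 days: 488 − 30 = 458 left.
December 2104 has 31 days: 458 − 31 = 427 left.
January 2105 has 31 days: 427 − 31 = 396 left.
February 2105 has 28 days (2105 is not a leap year): 396 − 28 = 368 left.
March 2105 has 31 days: 368 − 31 = 337 left.
April 2105 has 30 days: 337 − 30 = 307 left.
May 2105 has 31 days: 307 − 31 = 276 left.
June 2105 has 30 days: 276 − 30 = 246 left.
July 2105 has 31 days: 246 − 31 = 215 left.
August 2105 has 31 days: 215 − 31 = 184 left.
September 2105 has 30 days: 184 − 30 = 154 left.
October 2105 has 31 days: 154 − 31 = 123 left.
November 2105 has 30 days: 123 − 30 = 93 left.
December 2105 has 31 days: 93 − 31 = 62 left.
January 2106 has 31 days: 62 − 31 = 31 left.
February 2106 has 28 days (2106 is not a leap year): 31 − 28 = 3 left.
3 days into March 2106 → March 3, 2106.
Counting forward 19 weeks (= 133 days) from March 3, 2106:
March has 31 days, so 31 − 3 = 28 days remain after March 3, 2106; 133 − 28 = 105 left.
April 2106 has 30 days: 105 − 30 = 75 left.
May 2106 has 31 days: 75 − 31 = 44 left.
June 2106 has 30 days: 44 − 30 = 14 left.
14 days into July 2106 → July 14, 2106.
Going back 113 days from July 14, 2106:
Going back 14 days from July 14, 2106 reaches the end of the previous month; 113 − 14 = 99 left.
June 2106 has 30 days: 99 − 30 = 69 left.
May 2106 has 31 days: 69 − 31 = 38 left.
April 2106 has 30 days: 38 − 30 = 8 left.
March 2106 has 31 days; 31 − 8 = 23 → March 23, 2106.
Counting forward 323 days from March 23, 2106:
March has 31 days, so 31 − 23 = 8 days remain after March 23, 2106; 323 − 8 = 315 left.
April 2106 has 30 days: 315 − 30 = 285 left.
May 2106 has 31 days: 285 − 31 = 254 left.
June 2106 has 30 days: 254 − 30 = 224 left.
July 2106 has 31 days: 224 − 31 = 193 left.
August 2106 has 31 days: 193 − 31 = 162 left.
September 2106 has 30 days: 162 − 30 = 132 left.
October 2106 has 31 days: 132 − 31 = 101 left.
November 2106 has 30 days: 101 − 30 = 71 left.
December 2106 has 31 days: 71 − 31 = 40 left.
January 2107 has 31 days: 40 − 31 = 9 left.
9 days into February 2107 → February 9, 2107.

February 9, 2107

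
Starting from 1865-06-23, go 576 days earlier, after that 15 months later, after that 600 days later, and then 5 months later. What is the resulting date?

March 18, 1867

Subtracting 576 days from June 23, 1865:
Going back 23 days from June 23, 1865 reaches the end of the previous month; 576 − 23 = 553 left.
May 1865 has 31 days: 553 − 31 = 522 left.
April 1865 has 30 days: 522 − 30 = 492 left.
March 1865 has 31 days: 492 − 31 = 461 left.
February 1865 has 28 days (1865 is not a leap year): 461 − 28 = 433 left.
January 1865 has 31 days: 433 − 31 = 402 left.
December 1864 has 31 days: 402 − 31 = 371 left.
November 1864 has 30 days: 371 − 30 = 341 left.
October 1864 has 31 days: 341 − 31 = 310 left.
September 1864 has 30 days: 310 − 30 = 280 left.
August 1864 has 31 days: 280 − 31 = 249 left.
July 1864 has 31 days: 249 − 31 = 218 left.
June 1864 has 30 days: 218 − 30 = 188 left.
May 1864 has 31 days: 188 − 31 = 157 left.
April 1864 has 30 days: 157 − 30 = 127 left.
March 1864 has 31 days: 127 − 31 = 96 left.
February 1864 has 29 days (1864 is a leap year): 96 − 29 = 67 left.
January 1864 has 31 days: 67 − 31 = 36 left.
December 1863 has 31 days: 36 − 31 = 5 left.
November 1863 has 30 days; 30 − 5 = 25 → November 25, 1863.
Counting forward 15 months from November 25, 1863:
month 11 + 15 = 26, which is month 2 of year 1865 → February 1865.
Day 25 is valid in February, giving February 25, 1865.
Advancing 600 days from February 25, 1865:
February has 28 days, so 28 − 25 = 3 days remain after February 25, 1865; 600 − 3 = 597 left.
March 1865 has 31 days: 597 − 31 = 566 left.
April 1865 has 30 days: 566 − 30 = 536 left.
May 1865 has 31 days: 536 − 31 = 505 left.
June 1865 has 30 days: 505 − 30 = 475 left.
July 1865 has 31 days: 475 − 31 = 444 left.
August 1865 has 31 days: 444 − 31 = 413 left.
September 1865 has 30 days: 413 − 30 = 383 left.
October 1865 has 31 days: 383 − 31 = 352 left.
November 1865 has 30 days: 352 − 30 = 322 left.
December 1865 has 31 days: 322 − 31 = 291 left.
January 1866 has 31 days: 291 − 31 = 260 left.
February 1866 has 28 days (1866 is not a leap year): 260 − 28 = 232 left.
March 1866 has 31 days: 232 − 31 = 201 left.
April 1866 has 30 days: 201 − 30 = 171 left.
May 1866 has 31 days: 171 − 31 = 140 left.
June 1866 has 30 days: 140 − 30 = 110 left.
July 1866 has 31 days: 110 − 31 = 79 left.
August 1866 has 31 days: 79 − 31 = 48 left.
September 1866 has 30 days: 48 − 30 = 18 left.
18 days into October 1866 → October 18, 1866.
Advancing 5 months from October 18, 1866:
month 10 + 5 = 15, which is month 3 of year 1867 → March 1867.
Day 18 is valid in March, giving March 18, 1867.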